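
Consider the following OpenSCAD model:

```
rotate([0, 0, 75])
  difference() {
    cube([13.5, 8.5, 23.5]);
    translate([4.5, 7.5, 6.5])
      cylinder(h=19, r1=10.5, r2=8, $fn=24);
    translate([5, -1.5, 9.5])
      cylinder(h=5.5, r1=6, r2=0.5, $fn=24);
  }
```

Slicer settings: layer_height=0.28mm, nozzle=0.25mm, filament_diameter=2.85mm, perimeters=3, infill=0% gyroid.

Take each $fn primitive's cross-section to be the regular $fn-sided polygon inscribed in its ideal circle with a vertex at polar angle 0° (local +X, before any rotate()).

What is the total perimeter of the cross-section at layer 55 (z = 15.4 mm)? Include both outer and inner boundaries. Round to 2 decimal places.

At z = 15.4 mm: the cube (footprint 13.5×8.5) is included at this height (perimeter 44.00 mm); the cone at (4.5, 7.5) contributes a regular 24-gon of circumradius 9.329 (interpolated between r1=10.5 and r2=8 at t=0.468) (perimeter = 2·24·9.329·sin(180°/24) = 58.45 mm); the cone at (5, -1.5) is absent (z outside [9.5, 15]); After the difference (first − rest): starting from the 13.5×8.5 cube, the cone at (4.5, 7.5) partially overlaps it — only the 107.81 mm² overlap (of its 270.30 mm²) is removed, clipping the outline — boundary = 14.97 mm; (rotated 75° about Z; rotation is an isometry so areas/perimeters/island counts are preserved). Overall, the cross-section is a single solid region. Total boundary length (outer) = 14.97 mm.

14.97 mm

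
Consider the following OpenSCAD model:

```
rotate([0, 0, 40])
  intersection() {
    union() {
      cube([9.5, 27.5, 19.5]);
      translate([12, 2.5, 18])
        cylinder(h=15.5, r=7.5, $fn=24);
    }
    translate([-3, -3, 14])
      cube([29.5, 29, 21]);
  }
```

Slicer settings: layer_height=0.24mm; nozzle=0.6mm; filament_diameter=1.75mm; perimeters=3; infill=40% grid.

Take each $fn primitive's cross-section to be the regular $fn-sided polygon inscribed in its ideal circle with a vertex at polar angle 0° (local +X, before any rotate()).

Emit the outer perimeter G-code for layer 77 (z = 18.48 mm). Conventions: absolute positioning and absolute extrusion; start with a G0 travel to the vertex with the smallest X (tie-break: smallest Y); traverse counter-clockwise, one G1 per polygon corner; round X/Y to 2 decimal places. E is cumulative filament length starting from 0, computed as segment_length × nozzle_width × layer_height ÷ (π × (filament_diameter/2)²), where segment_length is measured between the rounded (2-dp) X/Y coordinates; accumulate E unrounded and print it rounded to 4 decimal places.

G0 X-16.71 Y19.92 Z18.48
G1 X0.00 Y0.00 E1.5566
G1 X3.82 Y3.21 E1.8553
G1 X5.02 Y2.58 E1.9365
G1 X6.93 Y2.16 E2.0536
G1 X7.25 Y2.17 E2.0727
G1 X14.99 Y8.66 E2.6774
G1 X15.06 Y8.97 E2.6965
G1 X14.97 Y10.93 E2.8139
G1 X14.38 Y12.80 E2.9313
G1 X13.33 Y14.45 E3.0484
G1 X11.89 Y15.77 E3.1654
G1 X10.15 Y16.68 E3.2829
G1 X8.24 Y17.10 E3.4000
G1 X6.28 Y17.01 E3.5175
G1 X4.42 Y16.43 E3.6341
G1 X2.76 Y15.37 E3.7520
G1 X1.44 Y13.93 E3.8690
G1 X1.16 Y13.39 E3.9054
G1 X-9.44 Y26.02 E4.8925
G1 X-16.71 Y19.92 E5.4607

At z = 18.48 mm: the cube (footprint 9.5×27.5) is included at this height; the cylinder at (12, 2.5): section is a regular 24-gon, circumradius r=7.5; Combining (union): the regions partially overlap (shared area 37.43 mm²), so overlapping operands fuse into one piece — 1 connected region; the 29.5×29 cube at (-3, -3) contributes its full rectangle; After intersecting: the 29.5×29 cube at (-3, -3) partially overlaps the result so far; clipping to the common part keeps 370.76 mm² — 1 connected region; (rotated 40° about Z; rotation is an isometry so areas/perimeters/island counts are preserved). The outline is a single polygon with 20 vertices. Extrusion per mm of travel: 0.6 × 0.24 / (π × 0.875²) = 0.059868. Accumulating E over each segment gives final E = 5.4607.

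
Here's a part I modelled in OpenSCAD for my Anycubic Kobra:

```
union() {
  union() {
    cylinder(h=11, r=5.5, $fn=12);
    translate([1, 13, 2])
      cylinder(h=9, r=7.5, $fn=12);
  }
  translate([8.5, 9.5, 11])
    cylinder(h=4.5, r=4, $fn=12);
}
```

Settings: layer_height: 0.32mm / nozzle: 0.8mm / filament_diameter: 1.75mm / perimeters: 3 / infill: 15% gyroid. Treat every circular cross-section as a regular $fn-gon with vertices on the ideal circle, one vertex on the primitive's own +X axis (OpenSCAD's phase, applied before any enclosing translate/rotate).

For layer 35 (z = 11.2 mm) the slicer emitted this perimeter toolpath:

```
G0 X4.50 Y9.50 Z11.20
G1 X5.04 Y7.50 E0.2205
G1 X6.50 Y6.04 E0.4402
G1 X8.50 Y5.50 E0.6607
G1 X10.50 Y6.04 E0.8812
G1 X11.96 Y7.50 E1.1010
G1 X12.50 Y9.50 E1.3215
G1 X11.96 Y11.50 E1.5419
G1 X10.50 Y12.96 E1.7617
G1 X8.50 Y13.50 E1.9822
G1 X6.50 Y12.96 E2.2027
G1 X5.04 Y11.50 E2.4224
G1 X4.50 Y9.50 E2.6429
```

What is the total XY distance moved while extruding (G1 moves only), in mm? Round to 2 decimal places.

24.83 mm

Sum the Euclidean lengths of each G1 segment: total = 24.83 mm.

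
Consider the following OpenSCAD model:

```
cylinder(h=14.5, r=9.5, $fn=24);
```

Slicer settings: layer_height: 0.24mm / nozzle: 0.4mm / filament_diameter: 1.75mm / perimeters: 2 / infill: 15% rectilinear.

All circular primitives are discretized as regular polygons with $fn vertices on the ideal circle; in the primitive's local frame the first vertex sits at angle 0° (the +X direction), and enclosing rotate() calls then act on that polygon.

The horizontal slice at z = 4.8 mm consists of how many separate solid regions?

At z = 4.8 mm: the r=9.5 cylinder contributes a regular 24-gon of circumradius 9.5. The result has 1 disconnected region.

1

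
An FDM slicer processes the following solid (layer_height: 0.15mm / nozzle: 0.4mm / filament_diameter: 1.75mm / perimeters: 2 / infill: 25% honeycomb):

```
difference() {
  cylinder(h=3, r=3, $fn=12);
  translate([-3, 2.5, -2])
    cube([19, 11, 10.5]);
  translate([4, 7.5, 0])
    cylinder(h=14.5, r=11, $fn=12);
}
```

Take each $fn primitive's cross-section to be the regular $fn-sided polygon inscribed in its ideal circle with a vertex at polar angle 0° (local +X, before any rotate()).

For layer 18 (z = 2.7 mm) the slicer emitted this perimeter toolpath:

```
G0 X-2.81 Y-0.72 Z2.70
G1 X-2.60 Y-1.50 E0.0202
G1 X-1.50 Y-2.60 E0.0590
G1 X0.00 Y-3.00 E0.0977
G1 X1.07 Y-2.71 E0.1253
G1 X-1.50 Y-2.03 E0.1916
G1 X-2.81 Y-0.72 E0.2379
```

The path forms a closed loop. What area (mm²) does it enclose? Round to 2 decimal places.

1.85 mm²

Apply the shoelace formula to the sequence of (X, Y) vertices; enclosed area = 1.85 mm².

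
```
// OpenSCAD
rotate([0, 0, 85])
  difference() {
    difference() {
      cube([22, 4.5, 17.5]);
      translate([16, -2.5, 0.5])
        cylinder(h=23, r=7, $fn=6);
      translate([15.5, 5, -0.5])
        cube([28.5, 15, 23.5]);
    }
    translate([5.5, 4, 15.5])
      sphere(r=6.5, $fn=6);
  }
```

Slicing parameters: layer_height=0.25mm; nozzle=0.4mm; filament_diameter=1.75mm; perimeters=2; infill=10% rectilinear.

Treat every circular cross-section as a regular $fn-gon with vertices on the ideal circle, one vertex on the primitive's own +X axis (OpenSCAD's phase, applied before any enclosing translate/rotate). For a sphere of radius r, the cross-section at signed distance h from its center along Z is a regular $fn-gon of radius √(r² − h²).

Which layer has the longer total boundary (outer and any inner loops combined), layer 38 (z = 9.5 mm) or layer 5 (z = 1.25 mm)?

Layer 38 (z = 9.5): the cube (footprint 22×4.5) is included at this height (perimeter 53.00 mm); the r=7 cylinder at (16, -2.5) gives a regular 6-gon of circumradius 7 (constant along its height) (perimeter = 2·6·7.000·sin(180°/6) = 42.00 mm); the 28.5×15 cube at (15.5, 5) contributes its full rectangle (perimeter 87.00 mm); Subtracting the remaining from the first: starting from the 22×4.5 cube, the r=7 cylinder at (16, -2.5) partially overlaps it — only the 32.26 mm² overlap (of its 127.31 mm²) is removed, clipping the outline; the 28.5×15 cube at (15.5, 5) misses the remaining region (no effect) — boundary = 57.11 mm; the r=6.5 sphere at (5.5, 4) slices to a regular 6-gon of circumradius 2.500 (√(r²−h²) with h=6 from center) (perimeter = 2·6·2.500·sin(180°/6) = 15.00 mm); After the difference (first − rest): starting from the result so far, the r=6.5 sphere at (5.5, 4) partially overlaps it — only the 10.47 mm² overlap (of its 16.24 mm²) is removed, clipping the outline — boundary = 61.35 mm; (rotated 85° about Z; rotation is an isometry so areas/perimeters/island counts are preserved). So its perimeter = 61.35 mm. Layer 5 (z = 1.25): the 22×4.5 cube contributes its full rectangle (perimeter 53.00 mm); the r=7 cylinder at (16, -2.5) contributes a regular 6-gon of circumradius 7 (perimeter = 2·6·7.000·sin(180°/6) = 42.00 mm); the 28.5×15 cube at (15.5, 5) contributes its full rectangle (perimeter 87.00 mm); After the difference (first − rest): starting from the 22×4.5 cube, the r=7 cylinder at (16, -2.5) partially overlaps it — only the 32.26 mm² overlap (of its 127.31 mm²) is removed, clipping the outline; the 28.5×15 cube at (15.5, 5) misses the remaining region (no effect) — boundary = 57.11 mm; the sphere at (5.5, 4) is absent (|z−center|=14.250 > r=6.5); Subtracting the remaining from the first: none of the subtracted shapes is present at this height, so that combined region is unchanged — boundary = 57.11 mm; (rotated 85° about Z; rotation is an isometry so areas/perimeters/island counts are preserved). So its perimeter = 57.11 mm. Layer 38 is larger (61.35 vs 57.11 mm).

layer 38 (z = 9.5 mm)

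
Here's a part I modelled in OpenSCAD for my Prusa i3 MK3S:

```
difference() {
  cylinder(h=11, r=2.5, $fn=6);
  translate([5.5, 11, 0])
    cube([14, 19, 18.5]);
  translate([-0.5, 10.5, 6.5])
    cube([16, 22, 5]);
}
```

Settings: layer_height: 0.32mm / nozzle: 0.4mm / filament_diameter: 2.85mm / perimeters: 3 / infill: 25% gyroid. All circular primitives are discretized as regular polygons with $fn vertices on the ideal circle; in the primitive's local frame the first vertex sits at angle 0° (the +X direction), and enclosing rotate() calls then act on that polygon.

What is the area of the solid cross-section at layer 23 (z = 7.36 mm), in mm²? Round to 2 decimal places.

At z = 7.36 mm: the r=2.5 cylinder contributes a regular 6-gon of circumradius 2.5 (area = (6/2)·2.500²·sin(360°/6) = 16.24 mm²); the cube at (5.5, 11) is present — its section is the full 14×19 rectangle (area 266.00 mm²); the cube at (-0.5, 10.5) is present — its section is the full 16×22 rectangle (area 352.00 mm²); Taking the first minus the rest: starting from the r=2.5 cylinder (16.24 mm²), the 14×19 cube at (5.5, 11) misses the remaining region (no effect); the 16×22 cube at (-0.5, 10.5) misses the remaining region (no effect) — area = 16.24 mm². Overall, the cross-section is a single solid region. Net area = 16.24 mm².

16.24 mm²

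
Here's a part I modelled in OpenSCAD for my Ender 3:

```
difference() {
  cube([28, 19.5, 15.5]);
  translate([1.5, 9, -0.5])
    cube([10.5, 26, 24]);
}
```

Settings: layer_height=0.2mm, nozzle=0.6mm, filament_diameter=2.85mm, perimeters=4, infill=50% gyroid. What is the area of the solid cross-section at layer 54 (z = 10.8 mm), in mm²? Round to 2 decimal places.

At z = 10.8 mm: the cube (footprint 28×19.5) is included at this height (area 546.00 mm²); the cube at (1.5, 9) (footprint 10.5×26) is included at this height (area 273.00 mm²); After the difference (first − rest): starting from the 28×19.5 cube (546.00 mm²), the 10.5×26 cube at (1.5, 9) partially overlaps it — only the 110.25 mm² overlap (of its 273.00 mm²) is removed, clipping the outline — area = 435.75 mm². Overall, the cross-section is a single solid region. Net area = 435.75 mm².

435.75 mm²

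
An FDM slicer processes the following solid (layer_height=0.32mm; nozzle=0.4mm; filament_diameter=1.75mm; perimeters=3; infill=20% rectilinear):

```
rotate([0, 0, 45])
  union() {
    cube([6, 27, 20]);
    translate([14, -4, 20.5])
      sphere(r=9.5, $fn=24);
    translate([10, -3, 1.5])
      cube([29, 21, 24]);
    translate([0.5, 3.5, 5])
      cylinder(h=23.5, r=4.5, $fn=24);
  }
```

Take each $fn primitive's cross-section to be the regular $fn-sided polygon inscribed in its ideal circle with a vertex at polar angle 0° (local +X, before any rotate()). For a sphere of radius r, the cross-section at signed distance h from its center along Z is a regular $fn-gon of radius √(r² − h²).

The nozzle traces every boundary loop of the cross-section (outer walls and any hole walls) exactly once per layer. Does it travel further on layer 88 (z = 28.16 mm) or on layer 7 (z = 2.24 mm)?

Layer 88 (z = 28.16): the cube does not reach this height (z outside [0, 20]); the sphere at (14, -4): section is a regular 24-gon, circumradius = √(r²−h²) = √(9.5²−7.66²) = 5.619 (perimeter = 2·24·5.619·sin(180°/24) = 35.21 mm); the cube at (10, -3) does not reach this height (z outside [1.5, 25.5]); the r=4.5 cylinder at (0.5, 3.5) contributes a regular 24-gon of circumradius 4.5 (perimeter = 2·24·4.500·sin(180°/24) = 28.19 mm); Combining (union): the 2 present regions are separate (no shared area or edge), so areas and boundary lengths simply add and each stays a separate island — boundary = 63.40 mm; (rotated 45° about Z; rotation is an isometry so areas/perimeters/island counts are preserved). So its perimeter = 63.40 mm. Layer 7 (z = 2.24): the cube is present — its section is the full 6×27 rectangle (perimeter 66.00 mm); the sphere at (14, -4) does not reach this height (|z−center|=18.260 > r=9.5); the cube at (10, -3) (footprint 29×21) is included at this height (perimeter 100.00 mm); the cylinder at (0.5, 3.5) is absent (z outside [5, 28.5]); Combining (union): the 2 present regions are separate (no shared area or edge), so areas and boundary lengths simply add and each stays a separate island — boundary = 166.00 mm; (whole slice rotated 45° about Z — lengths, areas and connectivity unchanged). So its perimeter = 166.00 mm. Layer 7 is larger (166.00 vs 63.40 mm).

layer 7 (z = 2.24 mm)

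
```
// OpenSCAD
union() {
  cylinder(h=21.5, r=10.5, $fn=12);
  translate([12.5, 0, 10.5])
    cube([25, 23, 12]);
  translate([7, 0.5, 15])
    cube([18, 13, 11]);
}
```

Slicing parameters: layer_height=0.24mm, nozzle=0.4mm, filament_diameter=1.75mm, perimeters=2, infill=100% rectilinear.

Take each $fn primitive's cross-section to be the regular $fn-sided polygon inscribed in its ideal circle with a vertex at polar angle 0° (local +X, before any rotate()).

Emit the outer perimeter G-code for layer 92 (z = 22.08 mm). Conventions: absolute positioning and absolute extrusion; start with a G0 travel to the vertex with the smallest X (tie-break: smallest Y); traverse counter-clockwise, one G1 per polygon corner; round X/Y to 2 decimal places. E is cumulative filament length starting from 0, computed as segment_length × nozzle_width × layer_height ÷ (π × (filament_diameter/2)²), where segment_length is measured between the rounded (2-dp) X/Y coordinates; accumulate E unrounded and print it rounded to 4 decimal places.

G0 X7.00 Y0.50 Z22.08
G1 X12.50 Y0.50 E0.2195
G1 X12.50 Y0.00 E0.2395
G1 X37.50 Y0.00 E1.2373
G1 X37.50 Y23.00 E2.1553
G1 X12.50 Y23.00 E3.1531
G1 X12.50 Y13.50 E3.5322
G1 X7.00 Y13.50 E3.7517
G1 X7.00 Y0.50 E4.2706

At z = 22.08 mm: the cylinder does not reach this height (z outside [0, 21.5]); the 25×23 cube at (12.5, 0) contributes its full rectangle; the cube at (7, 0.5) is present — its section is the full 18×13 rectangle; Taking the union: the regions partially overlap (shared area 162.50 mm²), so overlapping operands fuse into one piece — 1 connected region. The outline is a single polygon with 8 vertices. Extrusion per mm of travel: 0.4 × 0.24 / (π × 0.875²) = 0.039912. Accumulating E over each segment gives final E = 4.2706.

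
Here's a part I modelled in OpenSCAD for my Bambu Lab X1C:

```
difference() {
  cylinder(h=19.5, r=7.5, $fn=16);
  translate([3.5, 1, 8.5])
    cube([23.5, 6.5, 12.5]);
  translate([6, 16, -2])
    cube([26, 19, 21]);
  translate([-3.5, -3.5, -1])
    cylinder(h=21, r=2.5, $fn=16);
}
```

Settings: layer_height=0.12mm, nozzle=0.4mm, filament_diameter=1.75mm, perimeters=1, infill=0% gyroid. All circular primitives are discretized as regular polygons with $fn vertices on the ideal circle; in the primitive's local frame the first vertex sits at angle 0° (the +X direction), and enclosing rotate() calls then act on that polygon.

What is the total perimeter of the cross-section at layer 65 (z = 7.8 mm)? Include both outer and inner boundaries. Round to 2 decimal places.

62.43 mm

At z = 7.8 mm: the r=7.5 cylinder contributes a regular 16-gon of circumradius 7.5 (perimeter = 2·16·7.500·sin(180°/16) = 46.82 mm); the cube at (3.5, 1) is absent (z outside [8.5, 21]); the 26×19 cube at (6, 16) contributes its full rectangle (perimeter 90.00 mm); the r=2.5 cylinder at (-3.5, -3.5) contributes a regular 16-gon of circumradius 2.5 (perimeter = 2·16·2.500·sin(180°/16) = 15.61 mm); Subtracting the remaining from the first: starting from the r=7.5 cylinder, the 26×19 cube at (6, 16) misses the remaining region (no effect); the r=2.5 cylinder at (-3.5, -3.5) lies wholly inside it (removes its full 19.13 mm² and its 15.61 mm outline becomes a hole wall) — boundary (outer + 1 inner loop) = 62.43 mm. Overall, the cross-section is one region with 1 hole. Total boundary length (outer + inner) = 62.43 mm.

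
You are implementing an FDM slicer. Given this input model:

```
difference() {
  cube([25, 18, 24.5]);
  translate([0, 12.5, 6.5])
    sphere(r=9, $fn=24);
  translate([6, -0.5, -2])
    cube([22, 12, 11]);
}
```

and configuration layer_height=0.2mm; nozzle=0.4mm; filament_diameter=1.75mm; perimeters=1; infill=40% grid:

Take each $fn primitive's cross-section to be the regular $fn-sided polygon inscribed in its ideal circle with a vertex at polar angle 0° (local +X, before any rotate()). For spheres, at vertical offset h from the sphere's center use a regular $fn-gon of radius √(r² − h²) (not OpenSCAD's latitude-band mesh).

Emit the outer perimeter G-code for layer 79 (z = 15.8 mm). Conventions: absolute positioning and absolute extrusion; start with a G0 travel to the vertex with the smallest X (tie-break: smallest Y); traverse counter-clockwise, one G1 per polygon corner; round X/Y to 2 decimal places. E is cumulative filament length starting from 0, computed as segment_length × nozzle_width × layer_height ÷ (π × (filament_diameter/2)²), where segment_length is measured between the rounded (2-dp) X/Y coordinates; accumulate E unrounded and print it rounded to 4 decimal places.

At z = 15.8 mm: the cube (footprint 25×18) is included at this height; the sphere at (0, 12.5) is absent (|z−center|=9.300 > r=9); the cube at (6, -0.5) is not intersected at this z (z outside [-2, 9]); Subtracting the remaining from the first: none of the subtracted shapes is present at this height, so the 25×18 cube is unchanged — 1 connected region. The outline is a single polygon with 4 vertices. Extrusion per mm of travel: 0.4 × 0.2 / (π × 0.875²) = 0.033260. Accumulating E over each segment gives final E = 2.8604.

G0 X0.00 Y0.00 Z15.80
G1 X25.00 Y0.00 E0.8315
G1 X25.00 Y18.00 E1.4302
G1 X0.00 Y18.00 E2.2617
G1 X0.00 Y0.00 E2.8604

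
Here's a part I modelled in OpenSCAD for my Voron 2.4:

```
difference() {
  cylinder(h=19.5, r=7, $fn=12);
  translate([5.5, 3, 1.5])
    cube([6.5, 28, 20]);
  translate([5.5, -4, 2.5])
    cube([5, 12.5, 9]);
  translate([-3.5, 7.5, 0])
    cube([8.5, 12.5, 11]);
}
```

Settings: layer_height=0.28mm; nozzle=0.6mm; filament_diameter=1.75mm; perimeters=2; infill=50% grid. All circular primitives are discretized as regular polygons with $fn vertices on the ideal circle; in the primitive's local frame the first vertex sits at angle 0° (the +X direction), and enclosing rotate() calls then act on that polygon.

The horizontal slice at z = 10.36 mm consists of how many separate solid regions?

1

At z = 10.36 mm: the r=7 cylinder gives a regular 12-gon of circumradius 7 (constant along its height); the cube at (5.5, 3) is present — its section is the full 6.5×28 rectangle; the cube at (5.5, -4) (footprint 5×12.5) is included at this height; the 8.5×12.5 cube at (-3.5, 7.5) contributes its full rectangle; Subtracting the remaining from the first: starting from the r=7 cylinder, the 6.5×28 cube at (5.5, 3) partially overlaps it — only the 0.47 mm² overlap (of its 182.00 mm²) is removed, clipping the outline; the 5×12.5 cube at (5.5, -4) partially overlaps it — only the 7.06 mm² overlap (of its 62.50 mm²) is removed, clipping the outline; the 8.5×12.5 cube at (-3.5, 7.5) misses the remaining region (no effect) — 1 connected region. The result has 1 disconnected region.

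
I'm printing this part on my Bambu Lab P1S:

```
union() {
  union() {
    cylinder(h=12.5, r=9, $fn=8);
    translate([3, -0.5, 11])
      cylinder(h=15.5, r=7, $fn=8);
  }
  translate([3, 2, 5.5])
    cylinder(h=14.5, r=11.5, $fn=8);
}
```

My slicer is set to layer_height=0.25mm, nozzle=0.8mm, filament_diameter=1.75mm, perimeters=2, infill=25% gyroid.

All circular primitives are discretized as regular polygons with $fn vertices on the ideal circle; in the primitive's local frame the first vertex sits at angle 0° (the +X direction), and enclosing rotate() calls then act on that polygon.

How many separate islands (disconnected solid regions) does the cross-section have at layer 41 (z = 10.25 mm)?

1

At z = 10.25 mm: the r=9 cylinder contributes a regular 8-gon of circumradius 9; the cylinder at (3, -0.5) is not intersected at this z (z outside [11, 26.5]); Merging all regions: only the r=9 cylinder is present, so the union is just that shape — 1 connected region; the cylinder at (3, 2): section is a regular 8-gon, circumradius r=11.5; Combining (union): the regions partially overlap (shared area 215.14 mm²), so overlapping operands fuse into one piece — 1 connected region. Overall, the cross-section is a single solid region. Island count = 1.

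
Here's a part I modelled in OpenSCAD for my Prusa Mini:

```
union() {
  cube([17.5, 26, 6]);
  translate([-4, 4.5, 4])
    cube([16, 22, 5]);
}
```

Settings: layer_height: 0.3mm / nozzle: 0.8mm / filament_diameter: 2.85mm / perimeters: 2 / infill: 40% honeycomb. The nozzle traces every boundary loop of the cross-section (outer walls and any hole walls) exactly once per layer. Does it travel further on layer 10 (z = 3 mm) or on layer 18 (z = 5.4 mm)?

layer 18 (z = 5.4 mm)

Layer 10 (z = 3): the cube is present — its section is the full 17.5×26 rectangle (perimeter 87.00 mm); the cube at (-4, 4.5) is absent (z outside [4, 9]); Combining (union): only the 17.5×26 cube is present, so the union is just that shape — boundary = 87.00 mm. So its perimeter = 87.00 mm. Layer 18 (z = 5.4): the cube (footprint 17.5×26) is included at this height (perimeter 87.00 mm); the cube at (-4, 4.5) is present — its section is the full 16×22 rectangle (perimeter 76.00 mm); Merging all regions: the regions partially overlap (shared area 258.00 mm²), so the edge portions inside another operand are dropped and the merged outline is re-measured after clipping — boundary = 96.00 mm. So its perimeter = 96.00 mm. Layer 18 is larger (96.00 vs 87.00 mm).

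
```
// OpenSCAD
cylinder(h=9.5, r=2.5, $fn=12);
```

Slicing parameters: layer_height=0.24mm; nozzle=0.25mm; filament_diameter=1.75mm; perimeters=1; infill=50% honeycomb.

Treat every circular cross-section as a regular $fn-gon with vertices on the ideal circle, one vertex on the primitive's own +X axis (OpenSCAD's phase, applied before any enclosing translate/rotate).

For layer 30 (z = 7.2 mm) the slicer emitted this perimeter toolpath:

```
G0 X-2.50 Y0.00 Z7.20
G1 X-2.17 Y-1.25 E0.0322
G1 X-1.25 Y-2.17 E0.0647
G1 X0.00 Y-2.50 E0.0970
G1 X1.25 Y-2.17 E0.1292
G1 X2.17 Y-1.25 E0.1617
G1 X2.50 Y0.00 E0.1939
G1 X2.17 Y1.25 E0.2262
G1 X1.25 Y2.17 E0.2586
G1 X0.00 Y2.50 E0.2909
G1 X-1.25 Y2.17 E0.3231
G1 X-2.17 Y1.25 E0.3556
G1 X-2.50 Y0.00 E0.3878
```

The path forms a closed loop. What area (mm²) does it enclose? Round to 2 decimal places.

18.79 mm²

Apply the shoelace formula to the sequence of (X, Y) vertices; enclosed area = 18.79 mm².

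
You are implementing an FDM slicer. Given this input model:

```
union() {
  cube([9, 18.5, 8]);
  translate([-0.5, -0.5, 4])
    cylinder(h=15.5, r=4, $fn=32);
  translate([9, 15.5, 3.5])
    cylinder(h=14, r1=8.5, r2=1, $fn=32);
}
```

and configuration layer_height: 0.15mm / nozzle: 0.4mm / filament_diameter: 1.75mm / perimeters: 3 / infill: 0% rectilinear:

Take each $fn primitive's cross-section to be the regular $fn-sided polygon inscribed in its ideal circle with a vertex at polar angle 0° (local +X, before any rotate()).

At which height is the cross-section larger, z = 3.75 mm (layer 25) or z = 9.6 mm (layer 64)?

Layer 25 (z = 3.75): the cube is present — its section is the full 9×18.5 rectangle (area 166.50 mm²); the cylinder at (-0.5, -0.5) is absent (z outside [4, 19.5]); the cone at (9, 15.5) contributes a regular 32-gon of circumradius 8.366 (interpolated between r1=8.5 and r2=1 at t=0.018) (area = (32/2)·8.366²·sin(360°/32) = 218.47 mm²); Merging all regions: the regions partially overlap — summed areas 384.97 mm² minus the doubly-counted overlap 79.08 mm² gives 305.89 mm² — area = 305.89 mm². So its area = 305.89 mm². Layer 64 (z = 9.6): the cube is not intersected at this z (z outside [0, 8]); the cylinder at (-0.5, -0.5): section is a regular 32-gon, circumradius r=4 (area = (32/2)·4.000²·sin(360°/32) = 49.94 mm²); the cone at (9, 15.5) (r1=8.5→r2=1) has section circumradius 5.232 here — a regular 32-gon (area = (32/2)·5.232²·sin(360°/32) = 85.45 mm²); Merging all regions: the 2 present regions are separate (no shared area or edge), so areas and boundary lengths simply add and each stays a separate island — area = 135.39 mm². So its area = 135.39 mm². Layer 25 is larger (305.89 vs 135.39 mm²).

layer 25 (z = 3.75 mm)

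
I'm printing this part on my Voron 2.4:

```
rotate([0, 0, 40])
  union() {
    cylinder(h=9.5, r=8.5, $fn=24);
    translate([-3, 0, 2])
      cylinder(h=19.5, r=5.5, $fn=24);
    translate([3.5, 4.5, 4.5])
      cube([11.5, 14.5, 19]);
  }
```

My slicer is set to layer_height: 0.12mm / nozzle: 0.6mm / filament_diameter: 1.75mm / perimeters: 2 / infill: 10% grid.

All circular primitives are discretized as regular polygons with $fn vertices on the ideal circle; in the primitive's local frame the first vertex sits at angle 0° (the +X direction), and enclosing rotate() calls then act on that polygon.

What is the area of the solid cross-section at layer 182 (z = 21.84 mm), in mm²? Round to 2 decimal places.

166.75 mm²

At z = 21.84 mm: the cylinder is not intersected at this z (z outside [0, 9.5]); the cylinder at (-3, 0) is absent (z outside [2, 21.5]); the cube at (3.5, 4.5) (footprint 11.5×14.5) is included at this height (area 166.75 mm²); Combining (union): only the 11.5×14.5 cube at (3.5, 4.5) is present, so the union is just that shape — area = 166.75 mm²; (whole slice rotated 40° about Z — lengths, areas and connectivity unchanged). Overall, the cross-section is a single solid region. Net area = 166.75 mm².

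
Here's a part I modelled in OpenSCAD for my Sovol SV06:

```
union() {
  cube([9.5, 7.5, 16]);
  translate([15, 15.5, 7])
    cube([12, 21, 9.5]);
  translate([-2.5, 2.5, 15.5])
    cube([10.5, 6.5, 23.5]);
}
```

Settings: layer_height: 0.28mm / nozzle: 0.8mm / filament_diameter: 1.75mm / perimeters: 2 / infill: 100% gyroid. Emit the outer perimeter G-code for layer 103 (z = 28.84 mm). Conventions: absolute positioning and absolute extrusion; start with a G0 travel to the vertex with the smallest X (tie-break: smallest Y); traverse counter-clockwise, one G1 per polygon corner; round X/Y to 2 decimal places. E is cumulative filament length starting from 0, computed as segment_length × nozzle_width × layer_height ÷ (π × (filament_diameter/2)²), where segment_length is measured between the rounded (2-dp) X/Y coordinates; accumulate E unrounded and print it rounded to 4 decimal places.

G0 X-2.50 Y2.50 Z28.84
G1 X8.00 Y2.50 E0.9778
G1 X8.00 Y9.00 E1.5832
G1 X-2.50 Y9.00 E2.5610
G1 X-2.50 Y2.50 E3.1664

At z = 28.84 mm: the cube is not intersected at this z (z outside [0, 16]); the cube at (15, 15.5) is absent (z outside [7, 16.5]); the cube at (-2.5, 2.5) (footprint 10.5×6.5) is included at this height; Taking the union: only the 10.5×6.5 cube at (-2.5, 2.5) is present, so the union is just that shape — 1 connected region. The outline is a single polygon with 4 vertices. Extrusion per mm of travel: 0.8 × 0.28 / (π × 0.875²) = 0.093128. Accumulating E over each segment gives final E = 3.1664.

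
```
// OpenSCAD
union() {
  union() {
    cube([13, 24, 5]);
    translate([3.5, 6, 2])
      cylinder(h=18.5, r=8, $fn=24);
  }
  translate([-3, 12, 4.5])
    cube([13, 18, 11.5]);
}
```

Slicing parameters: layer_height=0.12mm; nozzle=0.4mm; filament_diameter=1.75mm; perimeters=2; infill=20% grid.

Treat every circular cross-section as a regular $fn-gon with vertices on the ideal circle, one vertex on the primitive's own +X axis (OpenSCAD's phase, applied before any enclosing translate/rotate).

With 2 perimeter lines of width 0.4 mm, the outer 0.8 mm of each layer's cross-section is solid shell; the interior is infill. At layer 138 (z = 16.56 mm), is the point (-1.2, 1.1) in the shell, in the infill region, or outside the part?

infill

At z = 16.56 mm: the cube is not intersected at this z (z outside [0, 5]); the cylinder at (3.5, 6): section is a regular 24-gon, circumradius r=8; Merging all regions: only the r=8 cylinder at (3.5, 6) is present, so the union is just that shape — 1 connected region; the cube at (-3, 12) does not reach this height (z outside [4.5, 16]); Taking the union: only that combined region is present, so the union is just that shape — 1 connected region. Overall, the cross-section is a single solid region. The nearest boundary edge runs (-2.16, 0.34)→(-0.50, -0.93); distance from the point to it = 1.18 mm. The point is inside the cross-section and 1.18 mm from the nearest boundary — more than the 0.8 mm shell width (2 × 0.4), so it's in the infill interior.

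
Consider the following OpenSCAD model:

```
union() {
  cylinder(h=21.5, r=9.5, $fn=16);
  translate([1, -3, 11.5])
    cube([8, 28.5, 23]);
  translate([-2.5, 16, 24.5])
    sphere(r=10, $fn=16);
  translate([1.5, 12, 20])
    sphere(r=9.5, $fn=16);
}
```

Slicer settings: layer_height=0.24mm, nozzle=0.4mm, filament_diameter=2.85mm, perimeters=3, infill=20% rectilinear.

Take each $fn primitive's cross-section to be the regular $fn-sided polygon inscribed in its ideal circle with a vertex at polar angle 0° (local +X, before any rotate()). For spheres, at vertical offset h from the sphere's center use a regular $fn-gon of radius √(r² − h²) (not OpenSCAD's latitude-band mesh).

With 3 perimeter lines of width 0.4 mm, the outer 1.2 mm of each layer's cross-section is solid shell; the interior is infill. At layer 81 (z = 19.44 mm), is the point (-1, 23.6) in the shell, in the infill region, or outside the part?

shell

At z = 19.44 mm: the r=9.5 cylinder gives a regular 16-gon of circumradius 9.5 (constant along its height); the cube at (1, -3) (footprint 8×28.5) is included at this height; the r=10 sphere at (-2.5, 16) contributes a regular 16-gon of circumradius √(10²−5.06²) = 8.625; the r=9.5 sphere at (1.5, 12) contributes a regular 16-gon of circumradius √(9.5²−0.56²) = 9.483; Combining (union): the regions partially overlap (shared area 406.20 mm²), so overlapping operands fuse into one piece — 1 connected region. Overall, the cross-section is a single solid region. The nearest boundary edge runs (-2.50, 24.63)→(0.80, 23.97); distance from the point to it = 0.71 mm. The point is inside the cross-section, 0.71 mm from the nearest boundary — within the 1.2 mm shell band (3 × 0.4).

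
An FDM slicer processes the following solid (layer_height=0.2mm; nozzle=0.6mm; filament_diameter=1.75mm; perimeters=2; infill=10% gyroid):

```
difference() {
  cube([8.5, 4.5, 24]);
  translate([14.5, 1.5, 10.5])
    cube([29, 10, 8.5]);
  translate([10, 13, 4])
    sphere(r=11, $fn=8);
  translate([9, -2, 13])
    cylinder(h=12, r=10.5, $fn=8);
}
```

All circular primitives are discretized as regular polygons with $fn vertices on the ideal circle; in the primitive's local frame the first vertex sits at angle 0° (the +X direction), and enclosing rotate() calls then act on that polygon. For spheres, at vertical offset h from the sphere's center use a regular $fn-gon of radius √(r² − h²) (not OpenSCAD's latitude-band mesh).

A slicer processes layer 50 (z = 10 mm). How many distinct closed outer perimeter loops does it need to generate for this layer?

At z = 10 mm: the 8.5×4.5 cube contributes its full rectangle; the cube at (14.5, 1.5) is not intersected at this z (z outside [10.5, 19]); the r=11 sphere at (10, 13) contributes a regular 8-gon of circumradius √(11²−6²) = 9.220; the cylinder at (9, -2) is absent (z outside [13, 25]); Taking the first minus the rest: starting from the 8.5×4.5 cube, the r=11 sphere at (10, 13) partially overlaps it — only the 0.01 mm² overlap (of its 240.42 mm²) is removed, clipping the outline — 1 connected region. The result has 1 disconnected region.

1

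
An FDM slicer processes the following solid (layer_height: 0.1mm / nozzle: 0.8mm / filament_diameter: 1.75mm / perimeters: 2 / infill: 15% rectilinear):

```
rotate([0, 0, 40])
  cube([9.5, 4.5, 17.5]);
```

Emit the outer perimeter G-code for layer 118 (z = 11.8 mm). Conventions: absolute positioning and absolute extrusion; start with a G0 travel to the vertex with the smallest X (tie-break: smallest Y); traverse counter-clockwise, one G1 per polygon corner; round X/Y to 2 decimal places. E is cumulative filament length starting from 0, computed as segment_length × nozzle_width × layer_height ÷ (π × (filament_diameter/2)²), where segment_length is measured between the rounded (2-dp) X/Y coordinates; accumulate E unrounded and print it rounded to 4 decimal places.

G0 X-2.89 Y3.45 Z11.80
G1 X0.00 Y0.00 E0.1497
G1 X7.28 Y6.11 E0.4658
G1 X4.38 Y9.55 E0.6154
G1 X-2.89 Y3.45 E0.9311

At z = 11.8 mm: the cube (footprint 9.5×4.5) is included at this height; (rotated 40° about Z; rotation is an isometry so areas/perimeters/island counts are preserved). The outline is a single polygon with 4 vertices. Extrusion per mm of travel: 0.8 × 0.1 / (π × 0.875²) = 0.033260. Accumulating E over each segment gives final E = 0.9311.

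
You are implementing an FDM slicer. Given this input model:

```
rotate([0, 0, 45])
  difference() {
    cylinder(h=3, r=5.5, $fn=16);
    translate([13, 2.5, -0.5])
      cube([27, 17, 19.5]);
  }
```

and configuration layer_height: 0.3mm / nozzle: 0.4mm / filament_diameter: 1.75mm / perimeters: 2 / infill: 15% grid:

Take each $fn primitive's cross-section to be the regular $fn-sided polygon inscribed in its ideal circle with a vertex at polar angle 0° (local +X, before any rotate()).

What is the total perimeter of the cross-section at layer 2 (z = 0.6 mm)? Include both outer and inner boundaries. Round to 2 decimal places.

At z = 0.6 mm: the r=5.5 cylinder gives a regular 16-gon of circumradius 5.5 (constant along its height) (perimeter = 2·16·5.500·sin(180°/16) = 34.34 mm); the cube at (13, 2.5) (footprint 27×17) is included at this height (perimeter 88.00 mm); Subtracting the remaining from the first: starting from the r=5.5 cylinder, the 27×17 cube at (13, 2.5) misses the remaining region (no effect) — boundary = 34.34 mm; (whole slice rotated 45° about Z — lengths, areas and connectivity unchanged). Overall, the cross-section is a single solid region. Total boundary length (outer) = 34.34 mm.

34.34 mm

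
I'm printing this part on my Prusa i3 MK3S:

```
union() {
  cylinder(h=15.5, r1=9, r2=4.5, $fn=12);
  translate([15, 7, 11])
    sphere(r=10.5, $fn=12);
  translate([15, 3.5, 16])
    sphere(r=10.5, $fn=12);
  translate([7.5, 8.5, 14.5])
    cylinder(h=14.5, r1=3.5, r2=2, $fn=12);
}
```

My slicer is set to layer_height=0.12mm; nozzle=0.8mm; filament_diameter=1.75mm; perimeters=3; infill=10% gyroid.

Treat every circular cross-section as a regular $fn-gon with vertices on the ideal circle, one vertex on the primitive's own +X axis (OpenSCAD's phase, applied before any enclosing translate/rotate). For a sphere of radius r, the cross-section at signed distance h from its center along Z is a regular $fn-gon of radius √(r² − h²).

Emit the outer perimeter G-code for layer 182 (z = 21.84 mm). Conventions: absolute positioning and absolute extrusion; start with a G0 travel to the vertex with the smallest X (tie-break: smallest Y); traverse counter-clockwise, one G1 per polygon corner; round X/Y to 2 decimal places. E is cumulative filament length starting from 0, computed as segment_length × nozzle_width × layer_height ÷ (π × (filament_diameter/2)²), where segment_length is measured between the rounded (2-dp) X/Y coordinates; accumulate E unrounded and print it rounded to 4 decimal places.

G0 X4.76 Y8.50 Z21.84
G1 X5.13 Y7.13 E0.0566
G1 X6.13 Y6.13 E0.1131
G1 X6.92 Y5.91 E0.1458
G1 X6.27 Y3.50 E0.2454
G1 X7.44 Y-0.86 E0.4256
G1 X10.64 Y-4.06 E0.6062
G1 X15.00 Y-5.23 E0.7864
G1 X19.36 Y-4.06 E0.9666
G1 X22.56 Y-0.86 E1.1472
G1 X23.73 Y3.50 E1.3274
G1 X22.56 Y7.86 E1.5076
G1 X19.36 Y11.06 E1.6882
G1 X15.00 Y12.23 E1.8683
G1 X10.64 Y11.06 E2.0485
G1 X9.66 Y10.08 E2.1038
G1 X8.87 Y10.87 E2.1484
G1 X7.50 Y11.24 E2.2051
G1 X6.13 Y10.87 E2.2617
G1 X5.13 Y9.87 E2.3181
G1 X4.76 Y8.50 E2.3748

At z = 21.84 mm: the cone does not reach this height (z outside [0, 15.5]); the sphere at (15, 7) does not reach this height (|z−center|=10.840 > r=10.5); the r=10.5 sphere at (15, 3.5) contributes a regular 12-gon of circumradius √(10.5²−5.84²) = 8.726; the cone at (7.5, 8.5) contributes a regular 12-gon of circumradius 2.741 (interpolated between r1=3.5 and r2=2 at t=0.506); Merging all regions: the regions partially overlap (shared area 7.95 mm²), so overlapping operands fuse into one piece — 1 connected region. The outline is a single polygon with 20 vertices. Extrusion per mm of travel: 0.8 × 0.12 / (π × 0.875²) = 0.039912. Accumulating E over each segment gives final E = 2.3748.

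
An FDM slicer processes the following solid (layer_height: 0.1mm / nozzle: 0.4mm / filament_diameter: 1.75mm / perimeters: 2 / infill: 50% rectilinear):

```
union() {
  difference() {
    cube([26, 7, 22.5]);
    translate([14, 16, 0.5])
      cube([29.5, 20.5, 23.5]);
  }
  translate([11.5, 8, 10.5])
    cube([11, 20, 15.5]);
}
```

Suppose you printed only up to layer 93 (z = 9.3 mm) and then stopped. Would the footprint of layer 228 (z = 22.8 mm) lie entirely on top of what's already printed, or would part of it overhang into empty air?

Compare the two slices. At z = 9.3: the cube (footprint 26×7) is included at this height (area 182.00 mm²); the 29.5×20.5 cube at (14, 16) contributes its full rectangle (area 604.75 mm²); After the difference (first − rest): starting from the 26×7 cube (182.00 mm²), the 29.5×20.5 cube at (14, 16) misses the remaining region (no effect) — area = 182.00 mm²; the cube at (11.5, 8) does not reach this height (z outside [10.5, 26]); Taking the union: only the result so far is present, so the union is just that shape — area = 182.00 mm². At z = 22.8: the cube is not intersected at this z (z outside [0, 22.5]); the 29.5×20.5 cube at (14, 16) contributes its full rectangle (area 604.75 mm²); After the difference (first − rest): the first operand is absent here, so nothing remains; the cube at (11.5, 8) (footprint 11×20) is included at this height (area 220.00 mm²); Merging all regions: only the 11×20 cube at (11.5, 8) is present, so the union is just that shape — area = 220.00 mm². Checking containment: at z = 22.8 the cross-section extends beyond the z = 9.3 cross-section by about 220.00 mm².

part overhangs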